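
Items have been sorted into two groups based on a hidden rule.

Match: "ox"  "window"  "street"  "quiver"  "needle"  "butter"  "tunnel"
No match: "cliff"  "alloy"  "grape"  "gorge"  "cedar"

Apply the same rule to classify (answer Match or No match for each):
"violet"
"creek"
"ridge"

Match, No match, No match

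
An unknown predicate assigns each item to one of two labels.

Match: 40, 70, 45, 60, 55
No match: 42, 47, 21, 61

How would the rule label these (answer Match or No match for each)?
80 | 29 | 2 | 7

The distinguishing property — multiple of 5 — holds for all the 'Match' cases and none of the 'No match' cases.
80: 80 = 5·16 — passes, so Match. 29: 29 = 5·5 + 4 — does not fit, so No match. 2: 2 = 5·0 + 2 — does not fit, so No match. 7: 7 = 5·1 + 2 — does not fit, so No match.

Match, No match, No match, No match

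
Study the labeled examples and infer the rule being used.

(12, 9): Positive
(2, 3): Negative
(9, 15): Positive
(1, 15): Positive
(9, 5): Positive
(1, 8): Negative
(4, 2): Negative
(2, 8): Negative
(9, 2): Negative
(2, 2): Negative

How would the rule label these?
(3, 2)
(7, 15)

Every 'Positive' example satisfies: sum ≥ 14. None of the 'Negative' examples do.
(3, 2) — 3+2 = 5, hence Negative.
(7, 15) — 7+15 = 22, hence Positive.

Negative, Positive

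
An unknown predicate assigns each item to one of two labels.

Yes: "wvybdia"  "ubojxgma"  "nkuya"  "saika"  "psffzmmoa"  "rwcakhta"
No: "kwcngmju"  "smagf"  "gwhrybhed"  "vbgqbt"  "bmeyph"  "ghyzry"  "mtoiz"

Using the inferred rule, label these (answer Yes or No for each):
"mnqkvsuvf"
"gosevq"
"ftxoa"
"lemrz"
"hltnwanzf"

Rule: ends with 'a'. This holds for each 'Yes' example and fails for each 'No' one.
No: "mnqkvsuvf", since ends with 'f'.
No: "gosevq", since ends with 'q'.
Yes: "ftxoa", since ends with 'a'.
No: "lemrz", since ends with 'z'.
No: "hltnwanzf", since ends with 'f'.

No, No, Yes, No, No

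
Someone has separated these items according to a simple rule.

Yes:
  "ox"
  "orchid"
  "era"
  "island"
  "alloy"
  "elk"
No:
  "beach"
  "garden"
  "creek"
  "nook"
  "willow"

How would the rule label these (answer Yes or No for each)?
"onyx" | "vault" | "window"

Yes, No, No

The classifier is using: starts with a vowel.
"onyx": starts with 'o', qualifies → Yes.
"vault": starts with 'v', doesn't qualify → No.
"window": starts with 'w', doesn't qualify → No.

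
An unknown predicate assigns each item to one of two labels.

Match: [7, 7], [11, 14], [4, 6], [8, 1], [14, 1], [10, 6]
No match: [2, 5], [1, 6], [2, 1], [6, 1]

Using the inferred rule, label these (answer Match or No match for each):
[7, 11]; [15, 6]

Match, Match

The classifier is using: sum ≥ 9.
[7, 11]: Match (7+11 = 18). [15, 6]: Match (15+6 = 21).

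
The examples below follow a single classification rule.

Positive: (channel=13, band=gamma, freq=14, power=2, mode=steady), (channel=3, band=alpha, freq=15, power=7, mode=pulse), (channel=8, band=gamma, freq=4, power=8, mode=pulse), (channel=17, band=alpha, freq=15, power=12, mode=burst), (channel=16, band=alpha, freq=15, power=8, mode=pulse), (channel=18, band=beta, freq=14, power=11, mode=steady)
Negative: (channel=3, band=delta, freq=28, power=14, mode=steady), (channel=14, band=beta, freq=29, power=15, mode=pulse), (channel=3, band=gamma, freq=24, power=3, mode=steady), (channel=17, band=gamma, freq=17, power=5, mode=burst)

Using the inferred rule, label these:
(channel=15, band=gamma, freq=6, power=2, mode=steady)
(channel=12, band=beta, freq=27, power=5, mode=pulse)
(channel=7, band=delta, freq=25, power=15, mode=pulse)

A rule that fits every label: freq ≤ 15 — true of each 'Positive' example, false of each 'Negative' one.
(channel=15, band=gamma, freq=6, power=2, mode=steady): Positive (freq = 6). (channel=12, band=beta, freq=27, power=5, mode=pulse): Negative (freq = 27). (channel=7, band=delta, freq=25, power=15, mode=pulse): Negative (freq = 25).

Positive, Negative, Negative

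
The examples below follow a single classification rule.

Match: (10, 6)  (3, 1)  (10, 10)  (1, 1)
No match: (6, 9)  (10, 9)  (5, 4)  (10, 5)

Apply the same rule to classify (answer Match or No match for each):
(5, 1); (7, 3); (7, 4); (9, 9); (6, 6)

Comparing the two groups points to one rule — sum is even.
(5, 1) — 5+1 = 6, hence Match. (7, 3) — 7+3 = 10, hence Match. (7, 4) — 7+4 = 11, hence No match. (9, 9) — 9+9 = 18, hence Match. (6, 6) — 6+6 = 12, hence Match.

Match, Match, No match, Match, Match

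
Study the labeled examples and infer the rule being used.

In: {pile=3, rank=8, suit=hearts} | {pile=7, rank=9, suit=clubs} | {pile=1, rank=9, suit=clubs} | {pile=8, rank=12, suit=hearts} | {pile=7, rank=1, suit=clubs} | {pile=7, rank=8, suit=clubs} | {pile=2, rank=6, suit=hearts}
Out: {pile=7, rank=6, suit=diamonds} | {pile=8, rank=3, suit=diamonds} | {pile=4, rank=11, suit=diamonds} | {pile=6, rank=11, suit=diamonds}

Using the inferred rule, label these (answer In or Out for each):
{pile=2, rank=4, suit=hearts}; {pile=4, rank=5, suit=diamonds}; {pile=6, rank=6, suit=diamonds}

In, Out, Out

The rule appears to be: suit is not diamonds.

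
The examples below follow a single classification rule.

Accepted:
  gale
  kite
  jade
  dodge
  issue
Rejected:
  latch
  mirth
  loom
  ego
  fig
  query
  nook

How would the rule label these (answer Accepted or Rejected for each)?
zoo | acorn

Rejected, Rejected

The common property of the 'Accepted' items is: ends with 'e'. No 'Rejected' item has it.
zoo: Rejected (ends with 'o').
acorn: Rejected (ends with 'n').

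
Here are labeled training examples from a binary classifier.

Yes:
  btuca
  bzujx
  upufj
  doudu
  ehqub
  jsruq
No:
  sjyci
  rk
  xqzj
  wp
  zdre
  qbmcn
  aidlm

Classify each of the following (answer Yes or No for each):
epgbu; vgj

'Yes' ⟺ contains 'u'.
epgbu — has 'u', hence Yes.
vgj — no 'u', hence No.

Yes, No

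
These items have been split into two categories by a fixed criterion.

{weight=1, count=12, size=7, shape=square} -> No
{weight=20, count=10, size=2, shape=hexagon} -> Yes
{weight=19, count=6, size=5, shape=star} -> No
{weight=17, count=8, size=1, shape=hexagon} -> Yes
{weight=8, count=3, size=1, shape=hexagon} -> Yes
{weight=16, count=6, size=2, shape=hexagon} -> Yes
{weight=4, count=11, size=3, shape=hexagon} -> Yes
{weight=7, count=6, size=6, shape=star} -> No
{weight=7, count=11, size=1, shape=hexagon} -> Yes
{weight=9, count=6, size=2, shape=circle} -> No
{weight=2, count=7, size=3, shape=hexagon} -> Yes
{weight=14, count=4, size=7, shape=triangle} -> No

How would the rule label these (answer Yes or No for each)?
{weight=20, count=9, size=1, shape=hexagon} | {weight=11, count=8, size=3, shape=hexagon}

Yes, Yes

Checking candidate rules against both groups, what survives is: shape is hexagon.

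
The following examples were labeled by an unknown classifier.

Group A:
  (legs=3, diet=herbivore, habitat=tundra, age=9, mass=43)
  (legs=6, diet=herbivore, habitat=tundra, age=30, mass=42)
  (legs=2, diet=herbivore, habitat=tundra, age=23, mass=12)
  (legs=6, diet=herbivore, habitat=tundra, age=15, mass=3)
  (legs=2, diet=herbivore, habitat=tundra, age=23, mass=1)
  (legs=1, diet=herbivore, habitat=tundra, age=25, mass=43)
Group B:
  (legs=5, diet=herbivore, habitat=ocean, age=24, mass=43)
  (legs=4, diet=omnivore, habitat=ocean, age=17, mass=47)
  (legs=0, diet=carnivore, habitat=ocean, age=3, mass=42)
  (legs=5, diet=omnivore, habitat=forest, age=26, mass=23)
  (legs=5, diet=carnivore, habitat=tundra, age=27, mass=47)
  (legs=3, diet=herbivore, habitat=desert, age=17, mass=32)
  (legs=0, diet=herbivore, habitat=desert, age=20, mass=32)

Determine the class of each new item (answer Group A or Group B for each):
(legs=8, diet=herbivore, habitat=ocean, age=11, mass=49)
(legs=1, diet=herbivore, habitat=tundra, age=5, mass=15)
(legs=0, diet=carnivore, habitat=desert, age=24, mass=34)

Group B, Group A, Group B

The classifier is using: diet is herbivore AND habitat is tundra.
Group B: (legs=8, diet=herbivore, habitat=ocean, age=11, mass=49), since diet is herbivore, habitat is ocean.
Group A: (legs=1, diet=herbivore, habitat=tundra, age=5, mass=15), since diet is herbivore, habitat is tundra.
Group B: (legs=0, diet=carnivore, habitat=desert, age=24, mass=34), since diet is carnivore, habitat is desert.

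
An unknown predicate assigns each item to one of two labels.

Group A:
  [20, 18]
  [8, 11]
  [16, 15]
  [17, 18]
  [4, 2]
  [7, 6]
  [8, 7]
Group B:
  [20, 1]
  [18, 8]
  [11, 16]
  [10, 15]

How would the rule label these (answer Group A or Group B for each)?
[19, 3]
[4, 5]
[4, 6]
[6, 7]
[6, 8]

Group B, Group A, Group A, Group A, Group A

'Group A' ⟺ |first − second| ≤ 3.
[19, 3] → |19−3| = 16 → Group B.
[4, 5] → |4−5| = 1 → Group A.
[4, 6] → |4−6| = 2 → Group A.
[6, 7] → |6−7| = 1 → Group A.
[6, 8] → |6−8| = 2 → Group A.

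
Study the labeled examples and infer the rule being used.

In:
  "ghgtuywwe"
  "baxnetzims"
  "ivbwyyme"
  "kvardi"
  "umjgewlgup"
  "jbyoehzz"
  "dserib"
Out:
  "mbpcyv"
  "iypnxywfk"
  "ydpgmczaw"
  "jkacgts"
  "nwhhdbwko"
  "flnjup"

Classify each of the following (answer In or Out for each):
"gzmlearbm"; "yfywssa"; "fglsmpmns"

In, Out, Out

'In' ⟺ has ≥ 2 vowels.
In: "gzmlearbm", since 2 vowels. Out: "yfywssa", since 1 vowel. Out: "fglsmpmns", since 0 vowels.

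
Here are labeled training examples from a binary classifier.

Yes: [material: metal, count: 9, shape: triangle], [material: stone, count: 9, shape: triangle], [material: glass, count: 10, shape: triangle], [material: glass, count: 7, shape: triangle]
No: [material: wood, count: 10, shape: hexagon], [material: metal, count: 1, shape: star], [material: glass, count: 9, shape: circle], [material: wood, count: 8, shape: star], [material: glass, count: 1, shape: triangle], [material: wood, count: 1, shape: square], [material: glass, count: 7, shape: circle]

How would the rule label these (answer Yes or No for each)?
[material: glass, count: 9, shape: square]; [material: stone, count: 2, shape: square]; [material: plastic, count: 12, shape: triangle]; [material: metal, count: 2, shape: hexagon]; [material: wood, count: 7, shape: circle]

The common property of the 'Yes' items is: shape is triangle AND count ≥ 7. No 'No' item has it.
[material: glass, count: 9, shape: square] → shape is square, count = 9 → No.
[material: stone, count: 2, shape: square] → shape is square, count = 2 → No.
[material: plastic, count: 12, shape: triangle] → shape is triangle, count = 12 → Yes.
[material: metal, count: 2, shape: hexagon] → shape is hexagon, count = 2 → No.
[material: wood, count: 7, shape: circle] → shape is circle, count = 7 → No.

No, No, Yes, No, No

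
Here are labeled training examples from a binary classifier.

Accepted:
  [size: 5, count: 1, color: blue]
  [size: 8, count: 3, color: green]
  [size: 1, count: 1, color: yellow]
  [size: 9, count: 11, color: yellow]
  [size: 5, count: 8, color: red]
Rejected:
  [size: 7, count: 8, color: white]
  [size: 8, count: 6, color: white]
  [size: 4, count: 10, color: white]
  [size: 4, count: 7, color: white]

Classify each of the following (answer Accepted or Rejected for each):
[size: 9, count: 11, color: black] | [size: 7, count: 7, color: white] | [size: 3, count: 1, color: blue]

Accepted, Rejected, Accepted

The rule appears to be: color is not white.
[size: 9, count: 11, color: black]: color is black — passes, so Accepted.
[size: 7, count: 7, color: white]: color is white — does not pass, so Rejected.
[size: 3, count: 1, color: blue]: color is blue — passes, so Accepted.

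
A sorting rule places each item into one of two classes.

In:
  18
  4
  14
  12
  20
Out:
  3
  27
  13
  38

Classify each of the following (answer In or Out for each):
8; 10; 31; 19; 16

'In' ⟺ even AND at most 20.
8: 8 is even, 8 ≤ 20, satisfies this → In. 10: 10 is even, 10 ≤ 20, satisfies this → In. 31: 31 is odd, 31 > 20, fails this test → Out. 19: 19 is odd, 19 ≤ 20, fails this test → Out. 16: 16 is even, 16 ≤ 20, satisfies this → In.

In, In, Out, Out, In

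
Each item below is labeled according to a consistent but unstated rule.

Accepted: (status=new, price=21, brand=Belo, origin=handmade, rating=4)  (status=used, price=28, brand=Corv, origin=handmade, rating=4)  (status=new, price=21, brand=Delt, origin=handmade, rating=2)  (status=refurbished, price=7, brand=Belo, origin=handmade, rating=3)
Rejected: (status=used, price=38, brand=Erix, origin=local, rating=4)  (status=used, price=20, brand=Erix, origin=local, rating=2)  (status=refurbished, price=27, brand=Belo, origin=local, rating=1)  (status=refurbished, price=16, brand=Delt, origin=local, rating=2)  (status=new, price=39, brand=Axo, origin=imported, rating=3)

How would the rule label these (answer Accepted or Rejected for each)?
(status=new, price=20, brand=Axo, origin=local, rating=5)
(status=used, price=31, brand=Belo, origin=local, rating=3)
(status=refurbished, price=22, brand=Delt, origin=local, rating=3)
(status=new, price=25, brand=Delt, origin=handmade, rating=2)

Rejected, Rejected, Rejected, Accepted

Looking at the examples, the only property every 'Accepted' case has and every 'Rejected' case lacks is: origin is handmade.
(status=new, price=20, brand=Axo, origin=local, rating=5): Rejected (origin is local). (status=used, price=31, brand=Belo, origin=local, rating=3): Rejected (origin is local). (status=refurbished, price=22, brand=Delt, origin=local, rating=3): Rejected (origin is local). (status=new, price=25, brand=Delt, origin=handmade, rating=2): Accepted (origin is handmade).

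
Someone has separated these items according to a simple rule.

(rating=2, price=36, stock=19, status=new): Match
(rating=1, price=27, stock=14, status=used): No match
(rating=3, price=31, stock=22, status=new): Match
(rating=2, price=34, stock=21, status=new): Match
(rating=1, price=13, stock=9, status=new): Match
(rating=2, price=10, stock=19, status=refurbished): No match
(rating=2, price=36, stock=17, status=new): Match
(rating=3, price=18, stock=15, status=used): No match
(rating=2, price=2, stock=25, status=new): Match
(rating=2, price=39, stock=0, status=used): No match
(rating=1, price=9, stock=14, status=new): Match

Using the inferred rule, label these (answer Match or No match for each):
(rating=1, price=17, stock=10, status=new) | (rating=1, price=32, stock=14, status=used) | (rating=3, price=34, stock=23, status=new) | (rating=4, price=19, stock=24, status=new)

The common property of the 'Match' items is: status is new. No 'No match' item has it.
(rating=1, price=17, stock=10, status=new): status is new — qualifies, so Match. (rating=1, price=32, stock=14, status=used): status is used — lacks this property, so No match. (rating=3, price=34, stock=23, status=new): status is new — qualifies, so Match. (rating=4, price=19, stock=24, status=new): status is new — qualifies, so Match.

Match, No match, Match, Match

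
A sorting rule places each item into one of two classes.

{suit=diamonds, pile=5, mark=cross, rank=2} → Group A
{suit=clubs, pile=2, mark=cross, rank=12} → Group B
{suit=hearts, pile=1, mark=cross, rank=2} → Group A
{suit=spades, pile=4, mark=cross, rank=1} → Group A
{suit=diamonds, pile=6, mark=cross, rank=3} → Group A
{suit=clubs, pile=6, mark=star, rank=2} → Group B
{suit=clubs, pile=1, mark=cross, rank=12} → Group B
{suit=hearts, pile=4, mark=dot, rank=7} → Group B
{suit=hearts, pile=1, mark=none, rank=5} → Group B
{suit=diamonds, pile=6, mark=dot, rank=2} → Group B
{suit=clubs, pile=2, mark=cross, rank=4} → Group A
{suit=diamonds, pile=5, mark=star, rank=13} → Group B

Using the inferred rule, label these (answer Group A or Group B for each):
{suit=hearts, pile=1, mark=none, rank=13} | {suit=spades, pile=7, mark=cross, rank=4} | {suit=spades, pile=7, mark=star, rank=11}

Group B, Group A, Group B

Rule: mark is cross AND rank ≤ 4. This holds for each 'Group A' example and fails for each 'Group B' one.
{suit=hearts, pile=1, mark=none, rank=13}: mark is none, rank = 13 — doesn't qualify, so Group B.
{suit=spades, pile=7, mark=cross, rank=4}: mark is cross, rank = 4 — qualifies, so Group A.
{suit=spades, pile=7, mark=star, rank=11}: mark is star, rank = 11 — doesn't qualify, so Group B.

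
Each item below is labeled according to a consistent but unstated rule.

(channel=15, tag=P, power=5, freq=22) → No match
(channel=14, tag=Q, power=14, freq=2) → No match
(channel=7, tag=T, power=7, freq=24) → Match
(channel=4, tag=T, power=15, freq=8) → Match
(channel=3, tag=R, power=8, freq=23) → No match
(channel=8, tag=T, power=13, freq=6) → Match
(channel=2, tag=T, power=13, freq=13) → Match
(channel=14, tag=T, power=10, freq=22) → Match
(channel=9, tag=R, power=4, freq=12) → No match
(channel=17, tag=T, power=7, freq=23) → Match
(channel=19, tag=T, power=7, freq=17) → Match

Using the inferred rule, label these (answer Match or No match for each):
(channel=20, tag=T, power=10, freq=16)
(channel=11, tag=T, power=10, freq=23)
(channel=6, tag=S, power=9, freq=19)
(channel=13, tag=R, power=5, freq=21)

Every 'Match' example satisfies: tag is T. None of the 'No match' examples do.
(channel=20, tag=T, power=10, freq=16): tag is T — fits, so Match. (channel=11, tag=T, power=10, freq=23): tag is T — fits, so Match. (channel=6, tag=S, power=9, freq=19): tag is S — doesn't qualify, so No match. (channel=13, tag=R, power=5, freq=21): tag is R — doesn't qualify, so No match.

Match, Match, No match, No match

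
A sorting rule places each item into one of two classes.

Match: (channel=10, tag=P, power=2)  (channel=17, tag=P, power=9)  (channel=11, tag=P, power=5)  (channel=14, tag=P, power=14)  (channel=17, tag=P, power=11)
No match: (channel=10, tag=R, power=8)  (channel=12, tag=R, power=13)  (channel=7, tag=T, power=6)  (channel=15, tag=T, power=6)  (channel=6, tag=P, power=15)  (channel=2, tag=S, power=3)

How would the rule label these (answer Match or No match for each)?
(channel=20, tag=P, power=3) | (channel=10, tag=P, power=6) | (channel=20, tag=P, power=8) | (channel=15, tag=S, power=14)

Match, Match, Match, No match

Every 'Match' example satisfies: tag is P AND power ≤ 14. None of the 'No match' examples do.
(channel=20, tag=P, power=3) → tag is P, power = 3 → Match.
(channel=10, tag=P, power=6) → tag is P, power = 6 → Match.
(channel=20, tag=P, power=8) → tag is P, power = 8 → Match.
(channel=15, tag=S, power=14) → tag is S, power = 14 → No match.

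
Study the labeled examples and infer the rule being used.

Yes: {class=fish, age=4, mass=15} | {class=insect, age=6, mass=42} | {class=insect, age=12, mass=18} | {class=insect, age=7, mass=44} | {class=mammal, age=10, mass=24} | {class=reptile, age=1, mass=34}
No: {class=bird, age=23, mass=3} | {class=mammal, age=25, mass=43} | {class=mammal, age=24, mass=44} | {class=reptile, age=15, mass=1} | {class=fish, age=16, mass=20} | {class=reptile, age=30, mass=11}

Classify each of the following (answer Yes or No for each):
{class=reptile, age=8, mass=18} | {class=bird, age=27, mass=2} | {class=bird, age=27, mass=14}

Yes, No, No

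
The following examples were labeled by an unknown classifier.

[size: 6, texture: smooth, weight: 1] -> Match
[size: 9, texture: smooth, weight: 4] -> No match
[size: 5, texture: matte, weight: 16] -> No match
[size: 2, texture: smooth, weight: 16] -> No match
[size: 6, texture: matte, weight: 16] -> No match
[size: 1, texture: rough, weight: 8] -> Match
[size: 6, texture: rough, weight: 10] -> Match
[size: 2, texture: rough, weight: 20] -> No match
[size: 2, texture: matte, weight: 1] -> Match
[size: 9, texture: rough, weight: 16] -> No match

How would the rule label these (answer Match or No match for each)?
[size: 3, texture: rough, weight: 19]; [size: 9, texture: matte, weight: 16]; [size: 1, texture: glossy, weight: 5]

Every 'Match' example satisfies: weight ≤ 10 AND size ≤ 6. None of the 'No match' examples do.
No match: [size: 3, texture: rough, weight: 19], since weight = 19, size = 3.
No match: [size: 9, texture: matte, weight: 16], since weight = 16, size = 9.
Match: [size: 1, texture: glossy, weight: 5], since weight = 5, size = 1.

No match, No match, Match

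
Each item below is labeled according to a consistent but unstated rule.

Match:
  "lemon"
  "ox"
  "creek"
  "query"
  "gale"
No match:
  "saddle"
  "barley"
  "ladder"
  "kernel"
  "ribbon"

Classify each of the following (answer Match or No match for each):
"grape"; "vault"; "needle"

One predicate separates the groups cleanly: length ≤ 5.
"grape" — length 5, hence Match.
"vault" — length 5, hence Match.
"needle" — length 6, hence No match.

Match, Match, No match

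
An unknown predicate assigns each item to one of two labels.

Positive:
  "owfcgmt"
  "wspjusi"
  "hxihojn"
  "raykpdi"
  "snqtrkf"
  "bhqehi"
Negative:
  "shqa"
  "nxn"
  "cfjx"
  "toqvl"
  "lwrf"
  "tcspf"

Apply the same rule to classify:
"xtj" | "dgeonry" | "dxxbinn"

The rule appears to be: length ≥ 6.

Negative, Positive, Positive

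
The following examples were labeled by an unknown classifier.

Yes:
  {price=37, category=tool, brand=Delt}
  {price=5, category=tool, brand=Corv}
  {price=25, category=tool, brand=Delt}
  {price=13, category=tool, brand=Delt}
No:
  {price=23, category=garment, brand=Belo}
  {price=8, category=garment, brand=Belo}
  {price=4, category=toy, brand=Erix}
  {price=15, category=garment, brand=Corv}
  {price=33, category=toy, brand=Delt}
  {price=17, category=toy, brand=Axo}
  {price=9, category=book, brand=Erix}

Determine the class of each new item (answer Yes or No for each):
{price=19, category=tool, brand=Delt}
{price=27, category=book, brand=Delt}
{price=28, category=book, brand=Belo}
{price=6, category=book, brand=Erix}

Every 'Yes' example satisfies: category is tool. None of the 'No' examples do.
{price=19, category=tool, brand=Delt} — category is tool, hence Yes. {price=27, category=book, brand=Delt} — category is book, hence No. {price=28, category=book, brand=Belo} — category is book, hence No. {price=6, category=book, brand=Erix} — category is book, hence No.

Yes, No, No, No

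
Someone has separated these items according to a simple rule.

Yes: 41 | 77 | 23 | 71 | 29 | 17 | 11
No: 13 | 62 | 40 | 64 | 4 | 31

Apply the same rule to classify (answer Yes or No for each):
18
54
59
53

No, No, Yes, Yes

The classifier is using: ≡ 5 (mod 6).
No: 18, since 18 mod 6 = 0. No: 54, since 54 mod 6 = 0. Yes: 59, since 59 mod 6 = 5. Yes: 53, since 53 mod 6 = 5.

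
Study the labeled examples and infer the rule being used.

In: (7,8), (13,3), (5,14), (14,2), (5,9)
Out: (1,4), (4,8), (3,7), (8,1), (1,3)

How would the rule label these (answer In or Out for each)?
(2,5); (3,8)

Out, Out

The simplest hypothesis consistent with all the labels is: sum ≥ 14.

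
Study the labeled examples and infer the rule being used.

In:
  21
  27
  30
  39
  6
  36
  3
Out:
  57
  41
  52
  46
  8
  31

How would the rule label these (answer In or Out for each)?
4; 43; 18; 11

Out, Out, In, Out

The rule appears to be: multiple of 3 AND at most 39.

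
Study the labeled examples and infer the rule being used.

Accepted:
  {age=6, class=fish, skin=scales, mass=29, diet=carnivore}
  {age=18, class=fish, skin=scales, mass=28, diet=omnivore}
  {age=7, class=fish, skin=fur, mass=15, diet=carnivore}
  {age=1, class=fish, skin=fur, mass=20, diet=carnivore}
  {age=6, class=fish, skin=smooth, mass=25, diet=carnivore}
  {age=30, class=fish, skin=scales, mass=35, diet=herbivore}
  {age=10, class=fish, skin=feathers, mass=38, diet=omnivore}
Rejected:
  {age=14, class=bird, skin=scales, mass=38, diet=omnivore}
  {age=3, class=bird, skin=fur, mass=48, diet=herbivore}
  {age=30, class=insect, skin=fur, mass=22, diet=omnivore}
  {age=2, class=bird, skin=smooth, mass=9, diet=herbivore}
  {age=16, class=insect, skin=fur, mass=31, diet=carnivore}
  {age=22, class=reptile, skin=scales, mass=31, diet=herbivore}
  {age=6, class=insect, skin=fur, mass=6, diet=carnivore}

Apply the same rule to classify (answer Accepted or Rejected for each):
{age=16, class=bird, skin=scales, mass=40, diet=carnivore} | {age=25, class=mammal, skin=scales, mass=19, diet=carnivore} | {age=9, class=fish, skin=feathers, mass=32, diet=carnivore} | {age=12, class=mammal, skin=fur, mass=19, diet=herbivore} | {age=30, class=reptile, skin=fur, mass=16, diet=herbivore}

Rejected, Rejected, Accepted, Rejected, Rejected

Checking candidate rules against both groups, what survives is: class is fish.
{age=16, class=bird, skin=scales, mass=40, diet=carnivore}: class is bird, does not fit → Rejected.
{age=25, class=mammal, skin=scales, mass=19, diet=carnivore}: class is mammal, does not fit → Rejected.
{age=9, class=fish, skin=feathers, mass=32, diet=carnivore}: class is fish, has this property → Accepted.
{age=12, class=mammal, skin=fur, mass=19, diet=herbivore}: class is mammal, does not fit → Rejected.
{age=30, class=reptile, skin=fur, mass=16, diet=herbivore}: class is reptile, does not fit → Rejected.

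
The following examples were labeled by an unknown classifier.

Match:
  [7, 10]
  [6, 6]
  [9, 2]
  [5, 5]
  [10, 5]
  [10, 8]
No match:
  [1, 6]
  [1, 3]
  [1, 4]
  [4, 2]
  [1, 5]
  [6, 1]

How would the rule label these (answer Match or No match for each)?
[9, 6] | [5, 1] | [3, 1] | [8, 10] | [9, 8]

Rule: sum ≥ 10. This holds for each 'Match' example and fails for each 'No match' one.
[9, 6]: 9+6 = 15 — fits, so Match. [5, 1]: 5+1 = 6 — does not fit, so No match. [3, 1]: 3+1 = 4 — does not fit, so No match. [8, 10]: 8+10 = 18 — fits, so Match. [9, 8]: 9+8 = 17 — fits, so Match.

Match, No match, No match, Match, Match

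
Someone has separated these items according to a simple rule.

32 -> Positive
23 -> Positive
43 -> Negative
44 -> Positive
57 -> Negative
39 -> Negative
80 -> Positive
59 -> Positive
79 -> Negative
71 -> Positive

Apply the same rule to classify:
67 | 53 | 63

The rule appears to be: ≡ 2 (mod 3).

Negative, Positive, Negative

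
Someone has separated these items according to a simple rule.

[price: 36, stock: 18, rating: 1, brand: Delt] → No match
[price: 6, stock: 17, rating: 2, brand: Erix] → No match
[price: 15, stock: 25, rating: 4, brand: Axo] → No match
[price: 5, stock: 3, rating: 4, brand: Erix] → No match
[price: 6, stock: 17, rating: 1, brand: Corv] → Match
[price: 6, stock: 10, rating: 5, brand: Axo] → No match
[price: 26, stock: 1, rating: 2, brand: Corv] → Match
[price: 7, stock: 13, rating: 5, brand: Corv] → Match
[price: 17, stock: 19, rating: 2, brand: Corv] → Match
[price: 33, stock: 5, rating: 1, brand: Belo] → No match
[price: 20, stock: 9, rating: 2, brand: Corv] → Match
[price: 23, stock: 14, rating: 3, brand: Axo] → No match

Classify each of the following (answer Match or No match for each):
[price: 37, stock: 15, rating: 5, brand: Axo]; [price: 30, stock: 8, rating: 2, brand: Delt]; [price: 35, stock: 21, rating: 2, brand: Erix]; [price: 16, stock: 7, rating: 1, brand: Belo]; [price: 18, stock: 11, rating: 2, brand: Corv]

No match, No match, No match, No match, Match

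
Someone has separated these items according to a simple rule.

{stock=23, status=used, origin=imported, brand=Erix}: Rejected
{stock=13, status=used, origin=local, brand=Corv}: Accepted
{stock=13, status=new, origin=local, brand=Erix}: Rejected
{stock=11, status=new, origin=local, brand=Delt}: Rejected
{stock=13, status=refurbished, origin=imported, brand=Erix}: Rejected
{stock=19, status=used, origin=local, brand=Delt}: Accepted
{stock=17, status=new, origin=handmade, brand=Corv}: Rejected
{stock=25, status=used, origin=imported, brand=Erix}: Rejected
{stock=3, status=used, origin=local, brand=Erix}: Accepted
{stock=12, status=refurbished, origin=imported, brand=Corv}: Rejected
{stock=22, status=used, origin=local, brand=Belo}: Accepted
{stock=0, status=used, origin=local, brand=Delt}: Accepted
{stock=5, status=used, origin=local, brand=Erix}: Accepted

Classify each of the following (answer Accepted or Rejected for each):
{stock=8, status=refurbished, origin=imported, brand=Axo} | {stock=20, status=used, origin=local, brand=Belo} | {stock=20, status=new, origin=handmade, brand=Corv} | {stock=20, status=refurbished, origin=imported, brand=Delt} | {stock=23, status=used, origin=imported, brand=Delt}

One predicate separates the groups cleanly: origin is local AND status is used.
{stock=8, status=refurbished, origin=imported, brand=Axo}: origin is imported, status is refurbished, fails the rule → Rejected. {stock=20, status=used, origin=local, brand=Belo}: origin is local, status is used, meets the rule → Accepted. {stock=20, status=new, origin=handmade, brand=Corv}: origin is handmade, status is new, fails the rule → Rejected. {stock=20, status=refurbished, origin=imported, brand=Delt}: origin is imported, status is refurbished, fails the rule → Rejected. {stock=23, status=used, origin=imported, brand=Delt}: origin is imported, status is used, fails the rule → Rejected.

Rejected, Accepted, Rejected, Rejected, Rejected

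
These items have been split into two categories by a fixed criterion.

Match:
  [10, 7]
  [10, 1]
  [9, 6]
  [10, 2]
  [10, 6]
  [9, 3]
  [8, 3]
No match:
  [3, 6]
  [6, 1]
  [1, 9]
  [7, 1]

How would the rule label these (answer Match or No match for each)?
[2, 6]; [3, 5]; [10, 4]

No match, No match, Match

'Match' ⟺ sum ≥ 11.
[2, 6]: 2+6 = 8 — does not pass, so No match. [3, 5]: 3+5 = 8 — does not pass, so No match. [10, 4]: 10+4 = 14 — meets the rule, so Match.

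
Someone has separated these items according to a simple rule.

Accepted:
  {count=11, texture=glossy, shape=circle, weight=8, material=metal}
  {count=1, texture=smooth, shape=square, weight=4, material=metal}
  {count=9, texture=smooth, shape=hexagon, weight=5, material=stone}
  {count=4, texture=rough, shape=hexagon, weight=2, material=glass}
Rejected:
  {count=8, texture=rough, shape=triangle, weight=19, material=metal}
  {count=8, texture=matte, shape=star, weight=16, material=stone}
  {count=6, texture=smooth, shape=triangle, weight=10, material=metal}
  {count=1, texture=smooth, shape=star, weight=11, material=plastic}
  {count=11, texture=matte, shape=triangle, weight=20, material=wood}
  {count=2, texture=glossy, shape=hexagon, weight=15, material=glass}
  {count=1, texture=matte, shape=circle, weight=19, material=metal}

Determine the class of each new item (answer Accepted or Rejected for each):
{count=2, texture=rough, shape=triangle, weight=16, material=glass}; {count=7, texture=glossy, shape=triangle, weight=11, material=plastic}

Rejected, Rejected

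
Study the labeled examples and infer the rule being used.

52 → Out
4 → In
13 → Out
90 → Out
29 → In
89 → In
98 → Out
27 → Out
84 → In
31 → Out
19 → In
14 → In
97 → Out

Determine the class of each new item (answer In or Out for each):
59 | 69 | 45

In, In, Out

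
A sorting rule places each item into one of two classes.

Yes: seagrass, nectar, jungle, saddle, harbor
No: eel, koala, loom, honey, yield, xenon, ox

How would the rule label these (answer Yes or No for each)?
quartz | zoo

Yes, No

Rule: length ≥ 6. This holds for each 'Yes' example and fails for each 'No' one.
quartz → length 6 → Yes. zoo → length 3 → No.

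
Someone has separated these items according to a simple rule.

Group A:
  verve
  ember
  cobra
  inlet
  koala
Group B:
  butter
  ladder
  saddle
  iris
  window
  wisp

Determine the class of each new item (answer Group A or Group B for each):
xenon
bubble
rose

Group A, Group B, Group B

The common property of the 'Group A' items is: odd length. No 'Group B' item has it.
xenon: length 5 — matches, so Group A. bubble: length 6 — does not fit, so Group B. rose: length 4 — does not fit, so Group B.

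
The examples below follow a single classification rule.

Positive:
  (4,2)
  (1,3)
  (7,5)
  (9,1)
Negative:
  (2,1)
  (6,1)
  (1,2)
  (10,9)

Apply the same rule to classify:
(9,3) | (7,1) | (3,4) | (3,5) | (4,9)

Positive, Positive, Negative, Positive, Negative

One predicate separates the groups cleanly: sum is even.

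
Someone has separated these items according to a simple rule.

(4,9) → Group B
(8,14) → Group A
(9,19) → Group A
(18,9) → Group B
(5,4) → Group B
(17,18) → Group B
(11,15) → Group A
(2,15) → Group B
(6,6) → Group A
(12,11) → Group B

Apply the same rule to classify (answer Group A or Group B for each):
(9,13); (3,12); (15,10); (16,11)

Group A, Group B, Group B, Group B

Comparing the two groups points to one rule — sum is even.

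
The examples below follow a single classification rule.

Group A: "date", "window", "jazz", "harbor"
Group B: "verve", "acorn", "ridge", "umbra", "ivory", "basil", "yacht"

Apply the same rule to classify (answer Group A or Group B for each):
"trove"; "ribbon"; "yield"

Looking at the examples, the only property every 'Group A' case has and every 'Group B' case lacks is: even length.
Group B: "trove", since length 5.
Group A: "ribbon", since length 6.
Group B: "yield", since length 5.

Group B, Group A, Group B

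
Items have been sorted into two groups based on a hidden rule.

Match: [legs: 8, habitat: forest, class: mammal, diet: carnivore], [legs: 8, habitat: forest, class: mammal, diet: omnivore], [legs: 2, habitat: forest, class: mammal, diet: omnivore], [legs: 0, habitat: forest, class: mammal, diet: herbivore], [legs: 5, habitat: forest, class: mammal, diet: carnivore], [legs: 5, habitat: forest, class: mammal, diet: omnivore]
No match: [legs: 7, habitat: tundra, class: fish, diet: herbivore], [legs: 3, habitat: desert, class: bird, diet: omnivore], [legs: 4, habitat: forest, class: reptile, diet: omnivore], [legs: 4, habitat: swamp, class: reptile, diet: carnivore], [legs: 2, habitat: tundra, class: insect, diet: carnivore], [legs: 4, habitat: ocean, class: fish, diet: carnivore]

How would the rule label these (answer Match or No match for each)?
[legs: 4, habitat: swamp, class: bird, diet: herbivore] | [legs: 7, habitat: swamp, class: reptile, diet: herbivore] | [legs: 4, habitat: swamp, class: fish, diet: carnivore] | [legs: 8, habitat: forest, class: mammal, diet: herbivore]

A rule that fits every label: class is mammal — true of each 'Match' example, false of each 'No match' one.
[legs: 4, habitat: swamp, class: bird, diet: herbivore]: class is bird, fails this test → No match. [legs: 7, habitat: swamp, class: reptile, diet: herbivore]: class is reptile, fails this test → No match. [legs: 4, habitat: swamp, class: fish, diet: carnivore]: class is fish, fails this test → No match. [legs: 8, habitat: forest, class: mammal, diet: herbivore]: class is mammal, qualifies → Match.

No match, No match, No match, Match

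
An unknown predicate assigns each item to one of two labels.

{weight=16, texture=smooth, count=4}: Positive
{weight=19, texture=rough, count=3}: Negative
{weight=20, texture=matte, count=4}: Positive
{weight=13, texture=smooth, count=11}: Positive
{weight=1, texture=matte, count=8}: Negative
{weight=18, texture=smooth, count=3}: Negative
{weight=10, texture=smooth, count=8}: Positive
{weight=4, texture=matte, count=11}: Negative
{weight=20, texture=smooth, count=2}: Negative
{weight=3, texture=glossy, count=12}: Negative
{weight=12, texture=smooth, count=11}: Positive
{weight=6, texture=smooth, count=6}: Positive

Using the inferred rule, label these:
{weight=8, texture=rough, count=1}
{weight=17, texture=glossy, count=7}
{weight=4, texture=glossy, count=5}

Negative, Positive, Negative

The common property of the 'Positive' items is: count ≥ 4 AND weight ≥ 6. No 'Negative' item has it.
{weight=8, texture=rough, count=1} — count = 1, weight = 8, hence Negative. {weight=17, texture=glossy, count=7} — count = 7, weight = 17, hence Positive. {weight=4, texture=glossy, count=5} — count = 5, weight = 4, hence Negative.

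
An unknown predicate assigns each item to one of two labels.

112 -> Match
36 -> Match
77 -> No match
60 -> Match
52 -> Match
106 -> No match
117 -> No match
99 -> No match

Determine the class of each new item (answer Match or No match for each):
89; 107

All 'Match' examples share one property — multiple of 4 — and every 'No match' example lacks it.
No match: 89, since 89 = 4·22 + 1. No match: 107, since 107 = 4·26 + 3.

No match, No match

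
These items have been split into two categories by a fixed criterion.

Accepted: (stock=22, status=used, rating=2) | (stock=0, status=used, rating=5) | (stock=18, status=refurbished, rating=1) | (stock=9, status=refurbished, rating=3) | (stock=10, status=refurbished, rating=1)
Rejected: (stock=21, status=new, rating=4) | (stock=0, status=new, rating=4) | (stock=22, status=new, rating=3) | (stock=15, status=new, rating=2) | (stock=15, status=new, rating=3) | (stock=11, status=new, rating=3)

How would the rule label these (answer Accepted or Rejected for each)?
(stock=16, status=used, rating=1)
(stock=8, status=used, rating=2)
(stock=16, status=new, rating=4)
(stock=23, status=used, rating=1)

'Accepted' ⟺ status is not new.

Accepted, Accepted, Rejected, Accepted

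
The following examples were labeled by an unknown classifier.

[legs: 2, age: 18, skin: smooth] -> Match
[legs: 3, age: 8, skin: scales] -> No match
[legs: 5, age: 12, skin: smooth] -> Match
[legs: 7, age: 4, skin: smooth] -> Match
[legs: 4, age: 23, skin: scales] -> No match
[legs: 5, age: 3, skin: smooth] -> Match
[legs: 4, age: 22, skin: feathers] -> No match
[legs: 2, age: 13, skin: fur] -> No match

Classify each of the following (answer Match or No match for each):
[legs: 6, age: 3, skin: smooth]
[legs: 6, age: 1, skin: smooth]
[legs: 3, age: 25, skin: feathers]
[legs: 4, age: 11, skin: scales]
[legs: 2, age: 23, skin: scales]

Match, Match, No match, No match, No match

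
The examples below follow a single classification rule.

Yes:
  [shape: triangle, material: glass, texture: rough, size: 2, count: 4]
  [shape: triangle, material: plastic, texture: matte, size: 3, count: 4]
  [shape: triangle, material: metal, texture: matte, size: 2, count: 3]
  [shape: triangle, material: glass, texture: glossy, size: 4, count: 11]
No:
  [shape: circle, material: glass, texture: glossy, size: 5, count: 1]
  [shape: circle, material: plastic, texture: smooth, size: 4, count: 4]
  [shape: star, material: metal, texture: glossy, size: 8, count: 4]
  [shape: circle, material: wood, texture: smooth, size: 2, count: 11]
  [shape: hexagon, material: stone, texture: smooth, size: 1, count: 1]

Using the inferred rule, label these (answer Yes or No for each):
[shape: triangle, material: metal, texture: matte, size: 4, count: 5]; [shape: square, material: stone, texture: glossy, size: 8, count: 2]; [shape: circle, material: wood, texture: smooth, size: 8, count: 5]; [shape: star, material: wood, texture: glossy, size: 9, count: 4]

Yes, No, No, No

Checking candidate rules against both groups, what survives is: shape is triangle.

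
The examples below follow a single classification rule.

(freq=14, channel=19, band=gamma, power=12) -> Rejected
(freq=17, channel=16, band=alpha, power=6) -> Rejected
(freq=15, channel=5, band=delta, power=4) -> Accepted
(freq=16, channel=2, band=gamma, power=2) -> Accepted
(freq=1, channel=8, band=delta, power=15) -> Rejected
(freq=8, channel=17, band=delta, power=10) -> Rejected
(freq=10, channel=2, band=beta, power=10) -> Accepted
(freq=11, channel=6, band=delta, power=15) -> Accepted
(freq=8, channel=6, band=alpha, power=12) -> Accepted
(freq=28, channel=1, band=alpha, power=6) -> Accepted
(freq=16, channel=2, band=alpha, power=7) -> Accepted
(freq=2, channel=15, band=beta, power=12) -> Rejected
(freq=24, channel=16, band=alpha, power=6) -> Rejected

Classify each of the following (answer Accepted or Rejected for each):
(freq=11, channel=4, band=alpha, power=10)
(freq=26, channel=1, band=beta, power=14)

Accepted, Accepted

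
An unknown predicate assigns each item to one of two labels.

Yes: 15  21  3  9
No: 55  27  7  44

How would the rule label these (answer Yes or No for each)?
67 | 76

No, No

The distinguishing property — multiple of 3 AND at most 21 — holds for all the 'Yes' cases and none of the 'No' cases.
67 — 67 = 3·22 + 1, 67 > 21, hence No. 76 — 76 = 3·25 + 1, 76 > 21, hence No.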